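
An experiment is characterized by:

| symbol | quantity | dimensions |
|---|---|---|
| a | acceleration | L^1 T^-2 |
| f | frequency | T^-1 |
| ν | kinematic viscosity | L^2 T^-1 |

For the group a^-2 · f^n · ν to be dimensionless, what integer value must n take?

Balance the T exponent: (-1)·n from f, plus −2·(-2) + (-1) = 3 from the rest, must sum to zero.
−n + 3 = 0, so n = 3.

3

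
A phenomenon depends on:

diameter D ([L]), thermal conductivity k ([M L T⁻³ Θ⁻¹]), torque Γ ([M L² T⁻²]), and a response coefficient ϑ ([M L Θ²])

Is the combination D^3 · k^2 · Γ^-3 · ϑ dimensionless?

yes

Sum the exponent of each base dimension across the product:
  M: 3·[D]_M + 2·[k]_M − 3·[Γ]_M + [ϑ]_M = 3·(0) + 2·(1) − 3·(1) + (1) = 0
  L: 3·[D]_L + 2·[k]_L − 3·[Γ]_L + [ϑ]_L = 3·(1) + 2·(1) − 3·(2) + (1) = 0
  T: 3·[D]_T + 2·[k]_T − 3·[Γ]_T + [ϑ]_T = 3·(0) + 2·(-3) − 3·(-2) + (0) = 0
  Θ: 3·[D]_Θ + 2·[k]_Θ − 3·[Γ]_Θ + [ϑ]_Θ = 3·(0) + 2·(-1) − 3·(0) + (2) = 0
All base exponents vanish — dimensionless.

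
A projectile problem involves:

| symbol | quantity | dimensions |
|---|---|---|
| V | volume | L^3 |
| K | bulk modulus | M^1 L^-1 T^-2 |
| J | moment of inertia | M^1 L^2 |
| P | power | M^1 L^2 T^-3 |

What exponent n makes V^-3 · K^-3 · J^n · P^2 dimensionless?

Balance the M exponent: (1)·n from J, plus −3·(0) − 3·(1) + 2·(1) = -1 from the rest, must sum to zero.
n − 1 = 0, so n = 1.

1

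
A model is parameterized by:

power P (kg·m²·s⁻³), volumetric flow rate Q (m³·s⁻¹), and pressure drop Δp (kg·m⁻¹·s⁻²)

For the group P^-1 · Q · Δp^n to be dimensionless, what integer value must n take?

Balance the M exponent: (1)·n from Δp, plus −(1) + (0) = -1 from the rest, must sum to zero.
n − 1 = 0, so n = 1.

1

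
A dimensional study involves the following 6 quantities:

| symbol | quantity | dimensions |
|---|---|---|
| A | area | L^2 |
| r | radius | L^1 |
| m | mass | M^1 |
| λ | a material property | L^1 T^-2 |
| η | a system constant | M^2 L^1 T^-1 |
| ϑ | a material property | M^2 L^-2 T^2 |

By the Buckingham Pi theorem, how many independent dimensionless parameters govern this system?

3

There are 6 variables and 3 base dimensions (M, L, T).
The dimension matrix has rank 3.
Independent dimensionless groups: 6 − 3 = 3.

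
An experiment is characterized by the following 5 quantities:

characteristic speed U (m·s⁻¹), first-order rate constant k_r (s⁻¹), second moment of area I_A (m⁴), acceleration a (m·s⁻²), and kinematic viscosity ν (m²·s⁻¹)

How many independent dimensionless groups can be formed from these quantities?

There are 5 variables and 2 base dimensions (L, T).
The dimension matrix has rank 2.
Independent dimensionless groups: 5 − 2 = 3.

3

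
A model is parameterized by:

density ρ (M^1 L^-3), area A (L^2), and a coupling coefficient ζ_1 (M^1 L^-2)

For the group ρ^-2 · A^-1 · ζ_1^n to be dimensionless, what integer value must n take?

Balance the M exponent: (1)·n from ζ_1, plus −2·(1) − (0) = -2 from the rest, must sum to zero.
n − 2 = 0, so n = 2.

2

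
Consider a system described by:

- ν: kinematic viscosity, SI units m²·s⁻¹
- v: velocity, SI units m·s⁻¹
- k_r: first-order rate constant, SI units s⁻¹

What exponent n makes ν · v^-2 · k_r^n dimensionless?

1

Balance the T exponent: (-1)·n from k_r, plus (-1) − 2·(-1) = 1 from the rest, must sum to zero.
−n + 1 = 0, so n = 1.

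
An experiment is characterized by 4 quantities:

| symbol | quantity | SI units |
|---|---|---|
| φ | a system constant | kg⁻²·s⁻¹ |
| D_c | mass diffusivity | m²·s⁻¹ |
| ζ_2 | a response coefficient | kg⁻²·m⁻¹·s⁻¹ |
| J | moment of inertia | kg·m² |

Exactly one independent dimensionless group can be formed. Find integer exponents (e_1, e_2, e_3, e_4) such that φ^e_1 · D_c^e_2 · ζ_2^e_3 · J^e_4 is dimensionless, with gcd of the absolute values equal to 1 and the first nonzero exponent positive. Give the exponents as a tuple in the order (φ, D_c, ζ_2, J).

(1, 1, -2, -2)

M: e_1·(-2) + e_2·(0) + e_3·(-2) + e_4·(1) = 0
L: e_1·(0) + e_2·(2) + e_3·(-1) + e_4·(2) = 0
T: e_1·(-1) + e_2·(-1) + e_3·(-1) + e_4·(0) = 0
Solving this homogeneous linear system for the smallest-integer solution (first nonzero entry positive) gives (1, 1, -2, -2).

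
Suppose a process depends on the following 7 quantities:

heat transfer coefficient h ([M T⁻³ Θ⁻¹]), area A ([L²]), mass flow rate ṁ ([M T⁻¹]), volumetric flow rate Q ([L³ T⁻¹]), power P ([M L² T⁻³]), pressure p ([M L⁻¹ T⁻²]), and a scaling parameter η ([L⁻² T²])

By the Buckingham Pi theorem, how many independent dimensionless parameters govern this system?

There are 7 variables and 4 base dimensions (M, L, T, Θ).
The dimension matrix has rank 4.
Independent dimensionless groups: 7 − 4 = 3.

3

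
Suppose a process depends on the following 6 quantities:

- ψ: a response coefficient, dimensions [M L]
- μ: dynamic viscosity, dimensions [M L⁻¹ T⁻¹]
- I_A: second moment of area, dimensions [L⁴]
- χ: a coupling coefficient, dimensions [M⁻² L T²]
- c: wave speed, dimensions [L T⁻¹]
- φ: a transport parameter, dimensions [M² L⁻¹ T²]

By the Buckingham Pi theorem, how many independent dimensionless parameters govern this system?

There are 6 variables and 3 base dimensions (M, L, T).
The dimension matrix has rank 3.
Independent dimensionless groups: 6 − 3 = 3.

3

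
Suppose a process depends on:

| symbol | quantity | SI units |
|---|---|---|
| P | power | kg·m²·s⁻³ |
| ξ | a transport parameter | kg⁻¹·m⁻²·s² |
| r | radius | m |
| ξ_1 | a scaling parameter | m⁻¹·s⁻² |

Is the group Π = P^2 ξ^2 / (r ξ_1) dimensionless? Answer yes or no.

yes

Sum the exponent of each base dimension across the product:
  M: 2·[P]_M + 2·[ξ]_M − [r]_M − [ξ_1]_M = 2·(1) + 2·(-1) − (0) − (0) = 0
  L: 2·[P]_L + 2·[ξ]_L − [r]_L − [ξ_1]_L = 2·(2) + 2·(-2) − (1) − (-1) = 0
  T: 2·[P]_T + 2·[ξ]_T − [r]_T − [ξ_1]_T = 2·(-3) + 2·(2) − (0) − (-2) = 0
All base exponents vanish — dimensionless.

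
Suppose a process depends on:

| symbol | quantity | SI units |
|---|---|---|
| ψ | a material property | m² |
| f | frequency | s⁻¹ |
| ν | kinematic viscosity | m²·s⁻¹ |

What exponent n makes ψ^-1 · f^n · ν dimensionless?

Balance the T exponent: (-1)·n from f, plus −(0) + (-1) = -1 from the rest, must sum to zero.
−n − 1 = 0, so n = -1.

-1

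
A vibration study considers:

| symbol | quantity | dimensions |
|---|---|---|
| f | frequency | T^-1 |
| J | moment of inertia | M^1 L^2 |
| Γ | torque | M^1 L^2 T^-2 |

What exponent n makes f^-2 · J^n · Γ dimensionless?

Balance the M exponent: (1)·n from J, plus −2·(0) + (1) = 1 from the rest, must sum to zero.
n + 1 = 0, so n = -1.

-1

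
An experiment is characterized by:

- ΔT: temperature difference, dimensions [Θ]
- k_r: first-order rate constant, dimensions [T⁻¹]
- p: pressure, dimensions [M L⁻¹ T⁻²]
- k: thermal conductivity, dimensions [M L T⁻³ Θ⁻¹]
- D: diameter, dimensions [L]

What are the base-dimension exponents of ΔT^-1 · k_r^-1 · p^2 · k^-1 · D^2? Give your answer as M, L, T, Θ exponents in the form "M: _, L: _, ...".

M: 1, L: -1, T: 0, Θ: 0

Collect each base-dimension exponent across the product:
  M: −(0) − (0) + 2·(1) − (1) + 2·(0) = 1
  L: −(0) − (0) + 2·(-1) − (1) + 2·(1) = -1
  T: −(0) − (-1) + 2·(-2) − (-3) + 2·(0) = 0
  Θ: −(1) − (0) + 2·(0) − (-1) + 2·(0) = 0
So the dimensions are [M L⁻¹].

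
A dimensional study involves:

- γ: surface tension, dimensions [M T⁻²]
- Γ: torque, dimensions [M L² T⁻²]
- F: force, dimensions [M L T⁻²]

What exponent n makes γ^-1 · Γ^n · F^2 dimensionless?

-1

Balance the M exponent: (1)·n from Γ, plus −(1) + 2·(1) = 1 from the rest, must sum to zero.
n + 1 = 0, so n = -1.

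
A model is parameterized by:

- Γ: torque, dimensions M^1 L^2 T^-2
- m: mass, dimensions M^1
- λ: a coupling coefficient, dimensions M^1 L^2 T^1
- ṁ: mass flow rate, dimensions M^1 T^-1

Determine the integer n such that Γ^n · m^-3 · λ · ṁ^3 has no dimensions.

Balance the M exponent: (1)·n from Γ, plus −3·(1) + (1) + 3·(1) = 1 from the rest, must sum to zero.
n + 1 = 0, so n = -1.

-1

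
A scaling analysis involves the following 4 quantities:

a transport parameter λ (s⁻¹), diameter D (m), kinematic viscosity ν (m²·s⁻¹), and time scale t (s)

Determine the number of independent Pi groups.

There are 4 variables and 2 base dimensions (L, T).
The dimension matrix has rank 2.
Independent dimensionless groups: 4 − 2 = 2.

2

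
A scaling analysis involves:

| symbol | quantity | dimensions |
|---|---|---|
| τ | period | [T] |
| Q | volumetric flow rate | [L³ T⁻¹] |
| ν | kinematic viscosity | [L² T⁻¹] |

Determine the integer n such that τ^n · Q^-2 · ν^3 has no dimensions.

Balance the T exponent: (1)·n from τ, plus −2·(-1) + 3·(-1) = -1 from the rest, must sum to zero.
n − 1 = 0, so n = 1.

1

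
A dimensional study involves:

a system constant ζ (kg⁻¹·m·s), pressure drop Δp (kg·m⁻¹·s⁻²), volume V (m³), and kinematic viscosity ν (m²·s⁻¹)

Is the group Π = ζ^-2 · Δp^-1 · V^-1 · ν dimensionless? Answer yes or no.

no

Sum the exponent of each base dimension across the product:
  M: −2·[ζ]_M − [Δp]_M − [V]_M + [ν]_M = −2·(-1) − (1) − (0) + (0) = 1
  L: −2·[ζ]_L − [Δp]_L − [V]_L + [ν]_L = −2·(1) − (-1) − (3) + (2) = -2
  T: −2·[ζ]_T − [Δp]_T − [V]_T + [ν]_T = −2·(1) − (-2) − (0) + (-1) = -1
Net dimensions [M L⁻² T⁻¹] ≠ [1] — not dimensionless.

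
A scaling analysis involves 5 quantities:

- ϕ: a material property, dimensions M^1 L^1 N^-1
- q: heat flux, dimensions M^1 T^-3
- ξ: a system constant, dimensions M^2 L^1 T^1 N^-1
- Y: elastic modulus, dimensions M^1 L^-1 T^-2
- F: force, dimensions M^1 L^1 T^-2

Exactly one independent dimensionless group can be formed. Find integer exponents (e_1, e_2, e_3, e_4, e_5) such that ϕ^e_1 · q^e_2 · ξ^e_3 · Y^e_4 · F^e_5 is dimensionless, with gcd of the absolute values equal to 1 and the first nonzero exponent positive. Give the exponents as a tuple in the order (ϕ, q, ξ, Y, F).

M: e_1·(1) + e_2·(1) + e_3·(2) + e_4·(1) + e_5·(1) = 0
L: e_1·(1) + e_2·(0) + e_3·(1) + e_4·(-1) + e_5·(1) = 0
T: e_1·(0) + e_2·(-3) + e_3·(1) + e_4·(-2) + e_5·(-2) = 0
N: e_1·(-1) + e_2·(0) + e_3·(-1) + e_4·(0) + e_5·(0) = 0
Solving this homogeneous linear system for the smallest-integer solution (first nonzero entry positive) gives (1, -3, -1, 2, 2).

(1, -3, -1, 2, 2)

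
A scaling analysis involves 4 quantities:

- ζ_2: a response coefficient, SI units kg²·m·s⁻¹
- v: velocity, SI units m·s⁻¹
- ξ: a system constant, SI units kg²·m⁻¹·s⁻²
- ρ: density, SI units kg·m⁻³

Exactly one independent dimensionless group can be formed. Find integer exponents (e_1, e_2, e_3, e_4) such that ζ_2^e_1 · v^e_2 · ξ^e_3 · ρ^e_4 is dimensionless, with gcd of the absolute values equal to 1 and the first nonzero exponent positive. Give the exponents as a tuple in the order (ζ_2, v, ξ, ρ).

M: e_1·(2) + e_2·(0) + e_3·(2) + e_4·(1) = 0
L: e_1·(1) + e_2·(1) + e_3·(-1) + e_4·(-3) = 0
T: e_1·(-1) + e_2·(-1) + e_3·(-2) + e_4·(0) = 0
Solving this homogeneous linear system for the smallest-integer solution (first nonzero entry positive) gives (1, 3, -2, 2).

(1, 3, -2, 2)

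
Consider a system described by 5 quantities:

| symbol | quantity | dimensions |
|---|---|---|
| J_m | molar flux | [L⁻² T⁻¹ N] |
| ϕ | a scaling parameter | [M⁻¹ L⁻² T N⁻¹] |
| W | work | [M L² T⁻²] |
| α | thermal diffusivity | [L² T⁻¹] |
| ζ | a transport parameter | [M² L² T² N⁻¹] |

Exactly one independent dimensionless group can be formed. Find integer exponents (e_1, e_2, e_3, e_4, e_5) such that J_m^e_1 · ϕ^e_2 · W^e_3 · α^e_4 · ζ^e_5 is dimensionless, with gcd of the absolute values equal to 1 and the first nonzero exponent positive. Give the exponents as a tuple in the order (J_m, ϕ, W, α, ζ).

(2, 1, -1, 3, 1)

M: e_1·(0) + e_2·(-1) + e_3·(1) + e_4·(0) + e_5·(2) = 0
L: e_1·(-2) + e_2·(-2) + e_3·(2) + e_4·(2) + e_5·(2) = 0
T: e_1·(-1) + e_2·(1) + e_3·(-2) + e_4·(-1) + e_5·(2) = 0
N: e_1·(1) + e_2·(-1) + e_3·(0) + e_4·(0) + e_5·(-1) = 0
Solving this homogeneous linear system for the smallest-integer solution (first nonzero entry positive) gives (2, 1, -1, 3, 1).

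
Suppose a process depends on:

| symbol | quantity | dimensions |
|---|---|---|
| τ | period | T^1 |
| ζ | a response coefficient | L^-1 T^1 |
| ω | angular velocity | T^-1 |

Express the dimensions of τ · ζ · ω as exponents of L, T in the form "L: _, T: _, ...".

Collect each base-dimension exponent across the product:
  L: (0) + (-1) + (0) = -1
  T: (1) + (1) + (-1) = 1
So the dimensions are [L⁻¹ T].

L: -1, T: 1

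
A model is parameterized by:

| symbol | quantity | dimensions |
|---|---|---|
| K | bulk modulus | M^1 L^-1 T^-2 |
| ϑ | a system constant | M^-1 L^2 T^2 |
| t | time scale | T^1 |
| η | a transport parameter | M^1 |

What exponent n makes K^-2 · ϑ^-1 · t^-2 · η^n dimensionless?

1

Balance the M exponent: (1)·n from η, plus −2·(1) − (-1) − 2·(0) = -1 from the rest, must sum to zero.
n − 1 = 0, so n = 1.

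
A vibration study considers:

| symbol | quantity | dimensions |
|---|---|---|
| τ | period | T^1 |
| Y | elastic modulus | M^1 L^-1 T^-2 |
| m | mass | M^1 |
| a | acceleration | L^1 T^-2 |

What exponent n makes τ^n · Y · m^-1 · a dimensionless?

Balance the T exponent: (1)·n from τ, plus (-2) − (0) + (-2) = -4 from the rest, must sum to zero.
n − 4 = 0, so n = 4.

4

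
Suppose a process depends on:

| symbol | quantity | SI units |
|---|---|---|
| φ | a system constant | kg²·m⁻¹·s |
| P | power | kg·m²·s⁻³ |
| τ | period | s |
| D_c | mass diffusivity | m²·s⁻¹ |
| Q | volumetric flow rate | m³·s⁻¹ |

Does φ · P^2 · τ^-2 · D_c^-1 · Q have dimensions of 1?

Sum the exponent of each base dimension across the product:
  M: [φ]_M + 2·[P]_M − 2·[τ]_M − [D_c]_M + [Q]_M = (2) + 2·(1) − 2·(0) − (0) + (0) = 4
  L: [φ]_L + 2·[P]_L − 2·[τ]_L − [D_c]_L + [Q]_L = (-1) + 2·(2) − 2·(0) − (2) + (3) = 4
  T: [φ]_T + 2·[P]_T − 2·[τ]_T − [D_c]_T + [Q]_T = (1) + 2·(-3) − 2·(1) − (-1) + (-1) = -7
Net dimensions [M⁴ L⁴ T⁻⁷] ≠ [1] — not dimensionless.

no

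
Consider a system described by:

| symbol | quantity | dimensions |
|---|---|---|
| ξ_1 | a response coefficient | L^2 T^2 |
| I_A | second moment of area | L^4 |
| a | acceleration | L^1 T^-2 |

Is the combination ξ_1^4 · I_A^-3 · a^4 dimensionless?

yes

Sum the exponent of each base dimension across the product:
  L: 4·[ξ_1]_L − 3·[I_A]_L + 4·[a]_L = 4·(2) − 3·(4) + 4·(1) = 0
  T: 4·[ξ_1]_T − 3·[I_A]_T + 4·[a]_T = 4·(2) − 3·(0) + 4·(-2) = 0
All base exponents vanish — dimensionless.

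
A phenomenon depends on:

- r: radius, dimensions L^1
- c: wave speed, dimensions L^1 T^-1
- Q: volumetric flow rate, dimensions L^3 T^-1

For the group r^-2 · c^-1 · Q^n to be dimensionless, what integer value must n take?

1

Balance the L exponent: (3)·n from Q, plus −2·(1) − (1) = -3 from the rest, must sum to zero.
3n − 3 = 0, so n = 1.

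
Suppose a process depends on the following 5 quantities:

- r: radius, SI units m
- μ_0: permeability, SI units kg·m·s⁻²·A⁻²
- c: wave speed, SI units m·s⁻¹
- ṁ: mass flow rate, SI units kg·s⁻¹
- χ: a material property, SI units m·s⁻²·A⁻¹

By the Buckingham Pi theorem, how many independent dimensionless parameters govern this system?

There are 5 variables and 4 base dimensions (M, L, T, I).
The dimension matrix has rank 4.
Independent dimensionless groups: 5 − 4 = 1.

1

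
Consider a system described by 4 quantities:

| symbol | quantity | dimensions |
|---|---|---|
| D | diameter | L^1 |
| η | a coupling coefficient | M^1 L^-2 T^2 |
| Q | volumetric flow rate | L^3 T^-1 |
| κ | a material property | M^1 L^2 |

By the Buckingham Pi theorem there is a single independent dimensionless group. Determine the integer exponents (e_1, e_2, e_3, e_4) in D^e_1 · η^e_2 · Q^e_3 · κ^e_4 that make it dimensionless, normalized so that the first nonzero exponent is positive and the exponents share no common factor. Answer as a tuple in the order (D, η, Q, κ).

(2, -1, -2, 1)

M: e_1·(0) + e_2·(1) + e_3·(0) + e_4·(1) = 0
L: e_1·(1) + e_2·(-2) + e_3·(3) + e_4·(2) = 0
T: e_1·(0) + e_2·(2) + e_3·(-1) + e_4·(0) = 0
Solving this homogeneous linear system for the smallest-integer solution (first nonzero entry positive) gives (2, -1, -2, 1).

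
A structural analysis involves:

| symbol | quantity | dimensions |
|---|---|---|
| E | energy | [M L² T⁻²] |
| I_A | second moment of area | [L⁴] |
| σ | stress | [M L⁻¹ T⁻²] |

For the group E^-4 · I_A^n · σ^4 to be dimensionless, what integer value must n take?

3

Balance the L exponent: (4)·n from I_A, plus −4·(2) + 4·(-1) = -12 from the rest, must sum to zero.
4n − 12 = 0, so n = 3.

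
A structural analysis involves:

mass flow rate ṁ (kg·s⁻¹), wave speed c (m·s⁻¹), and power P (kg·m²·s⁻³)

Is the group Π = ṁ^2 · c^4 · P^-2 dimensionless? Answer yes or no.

Sum the exponent of each base dimension across the product:
  M: 2·[ṁ]_M + 4·[c]_M − 2·[P]_M = 2·(1) + 4·(0) − 2·(1) = 0
  L: 2·[ṁ]_L + 4·[c]_L − 2·[P]_L = 2·(0) + 4·(1) − 2·(2) = 0
  T: 2·[ṁ]_T + 4·[c]_T − 2·[P]_T = 2·(-1) + 4·(-1) − 2·(-3) = 0
All base exponents vanish — dimensionless.

yes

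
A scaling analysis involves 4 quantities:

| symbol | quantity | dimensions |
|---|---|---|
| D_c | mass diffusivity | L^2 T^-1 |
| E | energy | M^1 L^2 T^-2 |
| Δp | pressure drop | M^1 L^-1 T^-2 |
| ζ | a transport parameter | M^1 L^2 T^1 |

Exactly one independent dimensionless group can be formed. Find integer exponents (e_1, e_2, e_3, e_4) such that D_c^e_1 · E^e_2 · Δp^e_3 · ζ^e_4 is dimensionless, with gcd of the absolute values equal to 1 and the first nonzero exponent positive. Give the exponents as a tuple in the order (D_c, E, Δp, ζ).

M: e_1·(0) + e_2·(1) + e_3·(1) + e_4·(1) = 0
L: e_1·(2) + e_2·(2) + e_3·(-1) + e_4·(2) = 0
T: e_1·(-1) + e_2·(-2) + e_3·(-2) + e_4·(1) = 0
Solving this homogeneous linear system for the smallest-integer solution (first nonzero entry positive) gives (3, -3, 2, 1).

(3, -3, 2, 1)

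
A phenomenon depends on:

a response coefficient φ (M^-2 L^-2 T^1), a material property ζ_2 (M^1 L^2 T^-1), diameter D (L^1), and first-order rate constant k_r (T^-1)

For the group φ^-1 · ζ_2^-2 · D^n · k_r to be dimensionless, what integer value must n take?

2

Balance the L exponent: (1)·n from D, plus −(-2) − 2·(2) + (0) = -2 from the rest, must sum to zero.
n − 2 = 0, so n = 2.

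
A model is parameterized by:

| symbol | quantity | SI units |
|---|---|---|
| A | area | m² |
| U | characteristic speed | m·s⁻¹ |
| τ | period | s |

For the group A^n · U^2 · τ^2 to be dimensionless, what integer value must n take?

-1

Balance the L exponent: (2)·n from A, plus 2·(1) + 2·(0) = 2 from the rest, must sum to zero.
2n + 2 = 0, so n = -1.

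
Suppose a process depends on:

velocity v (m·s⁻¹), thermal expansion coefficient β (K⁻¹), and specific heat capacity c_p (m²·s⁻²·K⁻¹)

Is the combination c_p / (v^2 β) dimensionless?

yes

Sum the exponent of each base dimension across the product:
  M: −2·[v]_M − [β]_M + [c_p]_M = −2·(0) − (0) + (0) = 0
  L: −2·[v]_L − [β]_L + [c_p]_L = −2·(1) − (0) + (2) = 0
  T: −2·[v]_T − [β]_T + [c_p]_T = −2·(-1) − (0) + (-2) = 0
  Θ: −2·[v]_Θ − [β]_Θ + [c_p]_Θ = −2·(0) − (-1) + (-1) = 0
  N: −2·[v]_N − [β]_N + [c_p]_N = −2·(0) − (0) + (0) = 0
All base exponents vanish — dimensionless.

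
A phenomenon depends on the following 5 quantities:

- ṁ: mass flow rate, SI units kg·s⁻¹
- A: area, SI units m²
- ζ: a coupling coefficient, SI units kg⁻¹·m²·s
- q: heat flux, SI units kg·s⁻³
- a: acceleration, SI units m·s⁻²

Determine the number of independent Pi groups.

There are 5 variables and 3 base dimensions (M, L, T).
The dimension matrix has rank 3.
Independent dimensionless groups: 5 − 3 = 2.

2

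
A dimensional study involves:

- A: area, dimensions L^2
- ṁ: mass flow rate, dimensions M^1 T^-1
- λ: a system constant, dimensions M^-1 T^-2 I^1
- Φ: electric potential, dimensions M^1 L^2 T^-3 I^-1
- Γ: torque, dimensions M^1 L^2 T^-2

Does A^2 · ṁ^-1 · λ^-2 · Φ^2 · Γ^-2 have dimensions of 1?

Sum the exponent of each base dimension across the product:
  M: 2·[A]_M − [ṁ]_M − 2·[λ]_M + 2·[Φ]_M − 2·[Γ]_M = 2·(0) − (1) − 2·(-1) + 2·(1) − 2·(1) = 1
  L: 2·[A]_L − [ṁ]_L − 2·[λ]_L + 2·[Φ]_L − 2·[Γ]_L = 2·(2) − (0) − 2·(0) + 2·(2) − 2·(2) = 4
  T: 2·[A]_T − [ṁ]_T − 2·[λ]_T + 2·[Φ]_T − 2·[Γ]_T = 2·(0) − (-1) − 2·(-2) + 2·(-3) − 2·(-2) = 3
  I: 2·[A]_I − [ṁ]_I − 2·[λ]_I + 2·[Φ]_I − 2·[Γ]_I = 2·(0) − (0) − 2·(1) + 2·(-1) − 2·(0) = -4
Net dimensions [M L⁴ T³ I⁻⁴] ≠ [1] — not dimensionless.

no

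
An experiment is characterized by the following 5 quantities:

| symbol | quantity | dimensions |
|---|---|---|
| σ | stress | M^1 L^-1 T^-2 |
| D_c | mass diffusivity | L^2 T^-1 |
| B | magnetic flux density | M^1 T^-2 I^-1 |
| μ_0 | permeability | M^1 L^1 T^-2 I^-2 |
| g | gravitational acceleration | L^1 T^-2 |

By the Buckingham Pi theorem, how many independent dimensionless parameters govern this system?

There are 5 variables and 4 base dimensions (M, L, T, I).
The dimension matrix has rank 4.
Independent dimensionless groups: 5 − 4 = 1.

1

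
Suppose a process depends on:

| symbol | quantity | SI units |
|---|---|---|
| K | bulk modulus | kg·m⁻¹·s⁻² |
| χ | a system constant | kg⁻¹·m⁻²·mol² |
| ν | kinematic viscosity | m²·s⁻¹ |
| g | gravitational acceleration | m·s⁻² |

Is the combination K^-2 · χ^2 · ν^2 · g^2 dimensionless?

no

Sum the exponent of each base dimension across the product:
  M: −2·[K]_M + 2·[χ]_M + 2·[ν]_M + 2·[g]_M = −2·(1) + 2·(-1) + 2·(0) + 2·(0) = -4
  L: −2·[K]_L + 2·[χ]_L + 2·[ν]_L + 2·[g]_L = −2·(-1) + 2·(-2) + 2·(2) + 2·(1) = 4
  T: −2·[K]_T + 2·[χ]_T + 2·[ν]_T + 2·[g]_T = −2·(-2) + 2·(0) + 2·(-1) + 2·(-2) = -2
  N: −2·[K]_N + 2·[χ]_N + 2·[ν]_N + 2·[g]_N = −2·(0) + 2·(2) + 2·(0) + 2·(0) = 4
Net dimensions [M⁻⁴ L⁴ T⁻² N⁴] ≠ [1] — not dimensionless.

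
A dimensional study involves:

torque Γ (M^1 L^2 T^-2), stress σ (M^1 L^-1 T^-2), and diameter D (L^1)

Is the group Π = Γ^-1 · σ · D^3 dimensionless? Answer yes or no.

Sum the exponent of each base dimension across the product:
  M: −[Γ]_M + [σ]_M + 3·[D]_M = −(1) + (1) + 3·(0) = 0
  L: −[Γ]_L + [σ]_L + 3·[D]_L = −(2) + (-1) + 3·(1) = 0
  T: −[Γ]_T + [σ]_T + 3·[D]_T = −(-2) + (-2) + 3·(0) = 0
  Θ: −[Γ]_Θ + [σ]_Θ + 3·[D]_Θ = −(0) + (0) + 3·(0) = 0
  N: −[Γ]_N + [σ]_N + 3·[D]_N = −(0) + (0) + 3·(0) = 0
All base exponents vanish — dimensionless.

yes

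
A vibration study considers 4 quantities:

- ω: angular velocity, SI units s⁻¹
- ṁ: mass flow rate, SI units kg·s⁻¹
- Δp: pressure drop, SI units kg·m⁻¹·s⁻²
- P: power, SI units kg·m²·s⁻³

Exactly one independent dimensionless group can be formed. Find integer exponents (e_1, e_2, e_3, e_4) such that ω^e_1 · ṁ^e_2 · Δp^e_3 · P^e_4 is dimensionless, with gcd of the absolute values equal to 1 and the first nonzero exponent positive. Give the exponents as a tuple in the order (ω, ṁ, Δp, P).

(4, 3, -2, -1)

M: e_1·(0) + e_2·(1) + e_3·(1) + e_4·(1) = 0
L: e_1·(0) + e_2·(0) + e_3·(-1) + e_4·(2) = 0
T: e_1·(-1) + e_2·(-1) + e_3·(-2) + e_4·(-3) = 0
Solving this homogeneous linear system for the smallest-integer solution (first nonzero entry positive) gives (4, 3, -2, -1).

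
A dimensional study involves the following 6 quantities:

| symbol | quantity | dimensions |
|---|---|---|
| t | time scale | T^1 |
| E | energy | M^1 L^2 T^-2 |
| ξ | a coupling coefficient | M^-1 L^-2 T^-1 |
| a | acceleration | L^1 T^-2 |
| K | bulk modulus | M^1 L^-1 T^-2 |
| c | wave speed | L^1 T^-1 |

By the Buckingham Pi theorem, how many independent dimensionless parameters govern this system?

There are 6 variables and 3 base dimensions (M, L, T).
The dimension matrix has rank 3.
Independent dimensionless groups: 6 − 3 = 3.

3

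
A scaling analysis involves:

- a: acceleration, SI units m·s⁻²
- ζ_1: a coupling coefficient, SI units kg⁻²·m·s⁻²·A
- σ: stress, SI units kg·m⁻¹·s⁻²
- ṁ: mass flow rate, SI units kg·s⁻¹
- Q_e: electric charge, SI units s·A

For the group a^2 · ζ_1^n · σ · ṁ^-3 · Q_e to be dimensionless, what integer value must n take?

Balance the M exponent: (-2)·n from ζ_1, plus 2·(0) + (1) − 3·(1) + (0) = -2 from the rest, must sum to zero.
-2n − 2 = 0, so n = -1.

-1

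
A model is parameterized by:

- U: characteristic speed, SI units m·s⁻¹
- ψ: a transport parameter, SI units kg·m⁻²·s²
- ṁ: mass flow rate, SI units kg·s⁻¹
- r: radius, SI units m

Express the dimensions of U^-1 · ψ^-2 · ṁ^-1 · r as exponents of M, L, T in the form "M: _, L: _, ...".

M: -3, L: 4, T: -2

Collect each base-dimension exponent across the product:
  M: −(0) − 2·(1) − (1) + (0) = -3
  L: −(1) − 2·(-2) − (0) + (1) = 4
  T: −(-1) − 2·(2) − (-1) + (0) = -2
So the dimensions are [M⁻³ L⁴ T⁻²].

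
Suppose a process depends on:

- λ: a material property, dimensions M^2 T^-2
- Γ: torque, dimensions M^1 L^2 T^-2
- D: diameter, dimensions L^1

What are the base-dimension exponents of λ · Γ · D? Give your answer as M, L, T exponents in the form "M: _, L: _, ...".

Collect each base-dimension exponent across the product:
  M: (2) + (1) + (0) = 3
  L: (0) + (2) + (1) = 3
  T: (-2) + (-2) + (0) = -4
So the dimensions are [M³ L³ T⁻⁴].

M: 3, L: 3, T: -4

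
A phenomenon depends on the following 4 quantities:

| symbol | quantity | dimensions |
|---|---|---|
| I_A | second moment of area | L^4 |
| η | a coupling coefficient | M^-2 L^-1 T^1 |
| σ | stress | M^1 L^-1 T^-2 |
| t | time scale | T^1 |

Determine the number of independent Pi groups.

There are 4 variables and 3 base dimensions (M, L, T).
The dimension matrix has rank 3.
Independent dimensionless groups: 4 − 3 = 1.

1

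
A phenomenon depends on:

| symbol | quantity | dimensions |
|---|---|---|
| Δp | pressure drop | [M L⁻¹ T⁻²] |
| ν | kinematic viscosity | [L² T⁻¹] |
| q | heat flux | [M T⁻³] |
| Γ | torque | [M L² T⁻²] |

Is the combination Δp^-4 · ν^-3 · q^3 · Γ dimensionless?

Sum the exponent of each base dimension across the product:
  M: −4·[Δp]_M − 3·[ν]_M + 3·[q]_M + [Γ]_M = −4·(1) − 3·(0) + 3·(1) + (1) = 0
  L: −4·[Δp]_L − 3·[ν]_L + 3·[q]_L + [Γ]_L = −4·(-1) − 3·(2) + 3·(0) + (2) = 0
  T: −4·[Δp]_T − 3·[ν]_T + 3·[q]_T + [Γ]_T = −4·(-2) − 3·(-1) + 3·(-3) + (-2) = 0
All base exponents vanish — dimensionless.

yes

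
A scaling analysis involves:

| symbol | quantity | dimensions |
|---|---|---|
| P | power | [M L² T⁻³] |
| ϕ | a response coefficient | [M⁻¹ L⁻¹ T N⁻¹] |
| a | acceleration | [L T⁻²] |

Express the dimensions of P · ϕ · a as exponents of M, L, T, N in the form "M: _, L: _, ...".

M: 0, L: 2, T: -4, N: -1

Collect each base-dimension exponent across the product:
  M: (1) + (-1) + (0) = 0
  L: (2) + (-1) + (1) = 2
  T: (-3) + (1) + (-2) = -4
  N: (0) + (-1) + (0) = -1
So the dimensions are [L² T⁻⁴ N⁻¹].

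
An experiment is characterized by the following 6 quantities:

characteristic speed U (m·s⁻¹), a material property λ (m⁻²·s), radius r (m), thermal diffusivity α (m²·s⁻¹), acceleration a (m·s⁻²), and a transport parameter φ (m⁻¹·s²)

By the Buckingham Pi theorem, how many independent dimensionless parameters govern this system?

4

There are 6 variables and 2 base dimensions (L, T).
The dimension matrix has rank 2.
Independent dimensionless groups: 6 − 2 = 4.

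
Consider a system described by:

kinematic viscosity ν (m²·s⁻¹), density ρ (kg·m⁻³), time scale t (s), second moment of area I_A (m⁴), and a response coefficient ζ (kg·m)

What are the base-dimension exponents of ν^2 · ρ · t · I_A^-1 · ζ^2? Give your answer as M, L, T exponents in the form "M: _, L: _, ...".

Collect each base-dimension exponent across the product:
  M: 2·(0) + (1) + (0) − (0) + 2·(1) = 3
  L: 2·(2) + (-3) + (0) − (4) + 2·(1) = -1
  T: 2·(-1) + (0) + (1) − (0) + 2·(0) = -1
So the dimensions are [M³ L⁻¹ T⁻¹].

M: 3, L: -1, T: -1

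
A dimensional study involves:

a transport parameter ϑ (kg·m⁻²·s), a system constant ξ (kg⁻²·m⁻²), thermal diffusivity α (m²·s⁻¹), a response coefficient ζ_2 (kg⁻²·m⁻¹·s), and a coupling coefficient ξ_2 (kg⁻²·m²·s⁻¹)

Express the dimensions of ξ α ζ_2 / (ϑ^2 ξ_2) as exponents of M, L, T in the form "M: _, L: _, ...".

M: -4, L: 1, T: -1

Collect each base-dimension exponent across the product:
  M: −2·(1) + (-2) + (0) + (-2) − (-2) = -4
  L: −2·(-2) + (-2) + (2) + (-1) − (2) = 1
  T: −2·(1) + (0) + (-1) + (1) − (-1) = -1
So the dimensions are [M⁻⁴ L T⁻¹].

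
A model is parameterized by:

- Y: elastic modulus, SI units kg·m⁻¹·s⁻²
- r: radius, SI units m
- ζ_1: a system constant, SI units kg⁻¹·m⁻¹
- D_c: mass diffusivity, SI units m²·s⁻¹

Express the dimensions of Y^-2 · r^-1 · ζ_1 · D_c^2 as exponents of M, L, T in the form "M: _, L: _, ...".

M: -3, L: 4, T: 2

Collect each base-dimension exponent across the product:
  M: −2·(1) − (0) + (-1) + 2·(0) = -3
  L: −2·(-1) − (1) + (-1) + 2·(2) = 4
  T: −2·(-2) − (0) + (0) + 2·(-1) = 2
So the dimensions are [M⁻³ L⁴ T²].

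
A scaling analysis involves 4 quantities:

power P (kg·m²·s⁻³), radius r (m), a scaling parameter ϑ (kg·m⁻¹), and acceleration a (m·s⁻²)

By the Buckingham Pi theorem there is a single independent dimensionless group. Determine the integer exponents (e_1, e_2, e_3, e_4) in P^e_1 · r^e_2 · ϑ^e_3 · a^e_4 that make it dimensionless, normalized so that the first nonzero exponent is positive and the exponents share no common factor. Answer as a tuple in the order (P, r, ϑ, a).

(2, -3, -2, -3)

M: e_1·(1) + e_2·(0) + e_3·(1) + e_4·(0) = 0
L: e_1·(2) + e_2·(1) + e_3·(-1) + e_4·(1) = 0
T: e_1·(-3) + e_2·(0) + e_3·(0) + e_4·(-2) = 0
Solving this homogeneous linear system for the smallest-integer solution (first nonzero entry positive) gives (2, -3, -2, -3).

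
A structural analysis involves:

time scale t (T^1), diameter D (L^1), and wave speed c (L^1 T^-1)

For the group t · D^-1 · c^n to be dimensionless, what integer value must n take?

Balance the L exponent: (1)·n from c, plus (0) − (1) = -1 from the rest, must sum to zero.
n − 1 = 0, so n = 1.

1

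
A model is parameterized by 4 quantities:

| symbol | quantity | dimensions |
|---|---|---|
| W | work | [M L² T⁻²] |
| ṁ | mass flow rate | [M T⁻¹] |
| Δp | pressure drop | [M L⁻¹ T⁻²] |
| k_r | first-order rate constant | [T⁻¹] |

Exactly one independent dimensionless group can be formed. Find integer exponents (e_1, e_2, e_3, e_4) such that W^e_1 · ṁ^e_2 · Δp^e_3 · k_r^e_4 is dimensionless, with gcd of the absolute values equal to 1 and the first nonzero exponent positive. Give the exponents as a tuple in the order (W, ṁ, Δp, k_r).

(1, -3, 2, -3)

M: e_1·(1) + e_2·(1) + e_3·(1) + e_4·(0) = 0
L: e_1·(2) + e_2·(0) + e_3·(-1) + e_4·(0) = 0
T: e_1·(-2) + e_2·(-1) + e_3·(-2) + e_4·(-1) = 0
Solving this homogeneous linear system for the smallest-integer solution (first nonzero entry positive) gives (1, -3, 2, -3).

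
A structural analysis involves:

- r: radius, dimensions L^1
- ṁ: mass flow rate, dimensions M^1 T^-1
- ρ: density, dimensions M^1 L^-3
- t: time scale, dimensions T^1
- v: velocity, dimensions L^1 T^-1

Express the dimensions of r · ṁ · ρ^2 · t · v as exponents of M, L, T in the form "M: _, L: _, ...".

Collect each base-dimension exponent across the product:
  M: (0) + (1) + 2·(1) + (0) + (0) = 3
  L: (1) + (0) + 2·(-3) + (0) + (1) = -4
  T: (0) + (-1) + 2·(0) + (1) + (-1) = -1
So the dimensions are [M³ L⁻⁴ T⁻¹].

M: 3, L: -4, T: -1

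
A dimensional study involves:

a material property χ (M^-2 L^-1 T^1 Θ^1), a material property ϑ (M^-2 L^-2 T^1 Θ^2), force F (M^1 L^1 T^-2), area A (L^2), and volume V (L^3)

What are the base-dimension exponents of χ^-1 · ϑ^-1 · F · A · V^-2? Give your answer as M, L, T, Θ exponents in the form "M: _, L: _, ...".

Collect each base-dimension exponent across the product:
  M: −(-2) − (-2) + (1) + (0) − 2·(0) = 5
  L: −(-1) − (-2) + (1) + (2) − 2·(3) = 0
  T: −(1) − (1) + (-2) + (0) − 2·(0) = -4
  Θ: −(1) − (2) + (0) + (0) − 2·(0) = -3
So the dimensions are [M⁵ T⁻⁴ Θ⁻³].

M: 5, L: 0, T: -4, Θ: -3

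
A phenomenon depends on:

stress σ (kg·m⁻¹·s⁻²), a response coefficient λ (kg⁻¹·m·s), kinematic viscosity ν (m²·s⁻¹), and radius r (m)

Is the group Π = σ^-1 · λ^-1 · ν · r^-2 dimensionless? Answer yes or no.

Sum the exponent of each base dimension across the product:
  M: −[σ]_M − [λ]_M + [ν]_M − 2·[r]_M = −(1) − (-1) + (0) − 2·(0) = 0
  L: −[σ]_L − [λ]_L + [ν]_L − 2·[r]_L = −(-1) − (1) + (2) − 2·(1) = 0
  T: −[σ]_T − [λ]_T + [ν]_T − 2·[r]_T = −(-2) − (1) + (-1) − 2·(0) = 0
All base exponents vanish — dimensionless.

yes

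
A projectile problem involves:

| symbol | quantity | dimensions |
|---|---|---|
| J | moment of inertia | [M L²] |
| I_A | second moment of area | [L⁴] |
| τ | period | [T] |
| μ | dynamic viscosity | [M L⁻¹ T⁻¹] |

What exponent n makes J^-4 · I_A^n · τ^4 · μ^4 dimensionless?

3

Balance the L exponent: (4)·n from I_A, plus −4·(2) + 4·(0) + 4·(-1) = -12 from the rest, must sum to zero.
4n − 12 = 0, so n = 3.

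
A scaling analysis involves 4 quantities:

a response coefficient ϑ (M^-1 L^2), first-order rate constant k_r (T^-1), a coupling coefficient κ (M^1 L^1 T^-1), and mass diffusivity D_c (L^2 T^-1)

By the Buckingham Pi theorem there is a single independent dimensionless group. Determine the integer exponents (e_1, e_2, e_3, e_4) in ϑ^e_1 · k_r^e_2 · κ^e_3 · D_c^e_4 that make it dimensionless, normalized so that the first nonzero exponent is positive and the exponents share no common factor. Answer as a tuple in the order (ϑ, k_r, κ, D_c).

M: e_1·(-1) + e_2·(0) + e_3·(1) + e_4·(0) = 0
L: e_1·(2) + e_2·(0) + e_3·(1) + e_4·(2) = 0
T: e_1·(0) + e_2·(-1) + e_3·(-1) + e_4·(-1) = 0
Solving this homogeneous linear system for the smallest-integer solution (first nonzero entry positive) gives (2, 1, 2, -3).

(2, 1, 2, -3)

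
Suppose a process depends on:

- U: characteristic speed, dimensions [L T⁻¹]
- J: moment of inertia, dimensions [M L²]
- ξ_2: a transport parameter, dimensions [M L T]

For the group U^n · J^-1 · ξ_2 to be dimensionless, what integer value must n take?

1

Balance the L exponent: (1)·n from U, plus −(2) + (1) = -1 from the rest, must sum to zero.
n − 1 = 0, so n = 1.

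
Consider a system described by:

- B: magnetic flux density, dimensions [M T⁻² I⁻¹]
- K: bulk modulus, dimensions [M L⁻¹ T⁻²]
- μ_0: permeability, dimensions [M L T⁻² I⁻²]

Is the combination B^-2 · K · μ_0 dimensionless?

yes

Sum the exponent of each base dimension across the product:
  M: −2·[B]_M + [K]_M + [μ_0]_M = −2·(1) + (1) + (1) = 0
  L: −2·[B]_L + [K]_L + [μ_0]_L = −2·(0) + (-1) + (1) = 0
  T: −2·[B]_T + [K]_T + [μ_0]_T = −2·(-2) + (-2) + (-2) = 0
  I: −2·[B]_I + [K]_I + [μ_0]_I = −2·(-1) + (0) + (-2) = 0
All base exponents vanish — dimensionless.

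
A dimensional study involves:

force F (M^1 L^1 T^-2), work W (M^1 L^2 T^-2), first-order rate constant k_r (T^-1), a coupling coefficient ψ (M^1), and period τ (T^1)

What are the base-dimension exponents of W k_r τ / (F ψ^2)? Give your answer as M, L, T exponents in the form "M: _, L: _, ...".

M: -2, L: 1, T: 0

Collect each base-dimension exponent across the product:
  M: −(1) + (1) + (0) − 2·(1) + (0) = -2
  L: −(1) + (2) + (0) − 2·(0) + (0) = 1
  T: −(-2) + (-2) + (-1) − 2·(0) + (1) = 0
So the dimensions are [M⁻² L].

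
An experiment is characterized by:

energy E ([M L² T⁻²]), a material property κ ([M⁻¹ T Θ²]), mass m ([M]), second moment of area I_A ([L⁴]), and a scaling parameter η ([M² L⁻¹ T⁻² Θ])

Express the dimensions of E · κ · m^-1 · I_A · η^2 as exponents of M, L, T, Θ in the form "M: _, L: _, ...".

M: 3, L: 4, T: -5, Θ: 4

Collect each base-dimension exponent across the product:
  M: (1) + (-1) − (1) + (0) + 2·(2) = 3
  L: (2) + (0) − (0) + (4) + 2·(-1) = 4
  T: (-2) + (1) − (0) + (0) + 2·(-2) = -5
  Θ: (0) + (2) − (0) + (0) + 2·(1) = 4
So the dimensions are [M³ L⁴ T⁻⁵ Θ⁴].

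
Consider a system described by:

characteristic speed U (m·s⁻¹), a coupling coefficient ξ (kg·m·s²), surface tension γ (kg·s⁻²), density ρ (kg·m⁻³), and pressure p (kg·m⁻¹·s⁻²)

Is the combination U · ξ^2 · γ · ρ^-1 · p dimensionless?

Sum the exponent of each base dimension across the product:
  M: [U]_M + 2·[ξ]_M + [γ]_M − [ρ]_M + [p]_M = (0) + 2·(1) + (1) − (1) + (1) = 3
  L: [U]_L + 2·[ξ]_L + [γ]_L − [ρ]_L + [p]_L = (1) + 2·(1) + (0) − (-3) + (-1) = 5
  T: [U]_T + 2·[ξ]_T + [γ]_T − [ρ]_T + [p]_T = (-1) + 2·(2) + (-2) − (0) + (-2) = -1
Net dimensions [M³ L⁵ T⁻¹] ≠ [1] — not dimensionless.

no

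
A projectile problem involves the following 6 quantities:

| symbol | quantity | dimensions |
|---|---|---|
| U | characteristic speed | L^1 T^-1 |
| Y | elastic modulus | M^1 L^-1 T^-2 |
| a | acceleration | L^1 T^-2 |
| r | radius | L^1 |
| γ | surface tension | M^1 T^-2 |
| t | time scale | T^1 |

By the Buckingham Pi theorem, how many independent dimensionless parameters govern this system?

There are 6 variables and 3 base dimensions (M, L, T).
The dimension matrix has rank 3.
Independent dimensionless groups: 6 − 3 = 3.

3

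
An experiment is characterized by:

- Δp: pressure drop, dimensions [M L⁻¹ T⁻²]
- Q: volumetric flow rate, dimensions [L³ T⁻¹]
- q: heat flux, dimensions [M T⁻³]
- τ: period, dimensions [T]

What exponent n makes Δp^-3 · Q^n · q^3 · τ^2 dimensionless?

Balance the L exponent: (3)·n from Q, plus −3·(-1) + 3·(0) + 2·(0) = 3 from the rest, must sum to zero.
3n + 3 = 0, so n = -1.

-1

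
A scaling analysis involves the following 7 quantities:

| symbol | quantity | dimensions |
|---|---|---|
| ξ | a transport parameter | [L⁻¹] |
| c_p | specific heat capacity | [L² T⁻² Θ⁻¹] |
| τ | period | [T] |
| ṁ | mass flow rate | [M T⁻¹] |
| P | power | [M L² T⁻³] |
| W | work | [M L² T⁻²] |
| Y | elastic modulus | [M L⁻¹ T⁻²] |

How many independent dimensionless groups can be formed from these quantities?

3

There are 7 variables and 4 base dimensions (M, L, T, Θ).
The dimension matrix has rank 4.
Independent dimensionless groups: 7 − 4 = 3.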